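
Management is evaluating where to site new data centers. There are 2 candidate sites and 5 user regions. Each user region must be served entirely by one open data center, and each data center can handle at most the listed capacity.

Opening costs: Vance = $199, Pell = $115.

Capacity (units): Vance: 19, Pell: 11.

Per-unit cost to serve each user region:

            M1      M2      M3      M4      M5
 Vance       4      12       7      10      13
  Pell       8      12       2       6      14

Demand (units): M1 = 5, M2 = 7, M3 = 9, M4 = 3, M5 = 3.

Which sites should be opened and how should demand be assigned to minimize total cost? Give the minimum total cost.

Minimum total cost: 505

Open {Vance, Pell}: M1→Vance 4·5=20, M2→Vance 12·7=84, M3→Pell 2·9=18, M4→Vance 10·3=30, M5→Vance 13·3=39.
Loads: Vance carries 18/19, Pell carries 9/11. Service 191; fixed 314; total 505.
Next best feasible plan costs 538.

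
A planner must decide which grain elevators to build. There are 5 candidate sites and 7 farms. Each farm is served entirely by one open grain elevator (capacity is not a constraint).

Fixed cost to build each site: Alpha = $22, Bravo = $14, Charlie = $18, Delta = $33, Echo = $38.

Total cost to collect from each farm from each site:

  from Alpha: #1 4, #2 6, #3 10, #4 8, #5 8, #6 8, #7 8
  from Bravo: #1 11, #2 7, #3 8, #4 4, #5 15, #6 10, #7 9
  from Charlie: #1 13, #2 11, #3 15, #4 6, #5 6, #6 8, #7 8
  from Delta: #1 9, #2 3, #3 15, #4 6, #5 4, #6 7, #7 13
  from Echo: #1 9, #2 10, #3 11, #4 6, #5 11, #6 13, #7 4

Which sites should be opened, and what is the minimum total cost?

Open Alpha only; minimum total cost 74.

For any fixed open set, each farm goes to its cheapest open site; total = fixed + service.
{Alpha}: #1→Alpha 4, #2→Alpha 6, #3→Alpha 10, #4→Alpha 8, #5→Alpha 8, #6→Alpha 8, #7→Alpha 8. Service 52; fixed 22; total 74.
{Bravo}: #1→Bravo 11, #2→Bravo 7, #3→Bravo 8, #4→Bravo 4, #5→Bravo 15, #6→Bravo 10, #7→Bravo 9. Service 64; fixed 14; total 78.
{Alpha, Bravo}: service 46 + fixed 36 = 82
{Alpha, Bravo, Charlie, Delta, Echo}: service 34 + fixed 125 = 159
No other subset beats 74.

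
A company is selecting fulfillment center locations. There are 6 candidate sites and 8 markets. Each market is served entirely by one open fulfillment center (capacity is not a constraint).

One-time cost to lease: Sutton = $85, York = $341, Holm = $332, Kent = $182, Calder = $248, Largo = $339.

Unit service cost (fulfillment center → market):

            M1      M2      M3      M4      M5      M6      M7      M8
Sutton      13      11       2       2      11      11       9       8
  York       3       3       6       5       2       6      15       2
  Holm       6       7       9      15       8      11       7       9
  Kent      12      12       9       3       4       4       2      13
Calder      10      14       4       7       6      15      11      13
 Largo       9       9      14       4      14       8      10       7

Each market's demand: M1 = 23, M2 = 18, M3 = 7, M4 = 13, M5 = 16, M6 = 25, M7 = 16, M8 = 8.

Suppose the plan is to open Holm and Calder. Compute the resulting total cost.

Each market is assigned to its cheapest site among the open ones.
{Holm, Calder}: M1→Holm 6·23=138, M2→Holm 7·18=126, M3→Calder 4·7=28, M4→Calder 7·13=91, M5→Calder 6·16=96, M6→Holm 11·25=275, M7→Holm 7·16=112, M8→Holm 9·8=72. Service 938; fixed 580; total 1518.

Total cost: 1518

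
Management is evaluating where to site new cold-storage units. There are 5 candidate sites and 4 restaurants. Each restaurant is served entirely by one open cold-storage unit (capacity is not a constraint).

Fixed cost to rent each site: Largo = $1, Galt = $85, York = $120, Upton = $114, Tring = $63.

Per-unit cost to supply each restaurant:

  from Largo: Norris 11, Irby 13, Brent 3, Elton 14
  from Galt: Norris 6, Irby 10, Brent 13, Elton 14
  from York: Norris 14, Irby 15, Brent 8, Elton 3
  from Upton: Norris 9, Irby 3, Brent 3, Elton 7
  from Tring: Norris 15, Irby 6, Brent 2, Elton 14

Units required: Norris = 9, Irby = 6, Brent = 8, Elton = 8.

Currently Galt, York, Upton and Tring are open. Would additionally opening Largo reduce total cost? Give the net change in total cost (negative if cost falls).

Current service cost with {Galt, York, Upton, Tring}: 112.
Adding Largo: each restaurant re-picks its cheapest; new service cost 112, saving 0.
Extra fixed cost: 1. Net change = 1 − 0 = 1.
(Totals: 494 → 495.)

No — net change +1 (cost rises by 1).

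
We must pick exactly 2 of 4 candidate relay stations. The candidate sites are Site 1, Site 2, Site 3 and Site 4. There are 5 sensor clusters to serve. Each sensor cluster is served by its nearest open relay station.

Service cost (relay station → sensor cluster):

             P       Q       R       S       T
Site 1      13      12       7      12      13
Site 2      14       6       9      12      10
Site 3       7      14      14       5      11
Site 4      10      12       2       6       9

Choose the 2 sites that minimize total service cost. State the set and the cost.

With exactly 2 open, each sensor cluster uses its cheapest among the chosen.
{Site 2, Site 4}: P→Site 4 10, Q→Site 2 6, R→Site 4 2, S→Site 4 6, T→Site 4 9. Service cost 33.
{Site 3, Site 4}: service cost 35
{Site 2, Site 3}: service cost 37
Among all 6 size-2 choices, {Site 2, Site 4} is lowest.

Choose Site 2 and Site 4; total service cost 33.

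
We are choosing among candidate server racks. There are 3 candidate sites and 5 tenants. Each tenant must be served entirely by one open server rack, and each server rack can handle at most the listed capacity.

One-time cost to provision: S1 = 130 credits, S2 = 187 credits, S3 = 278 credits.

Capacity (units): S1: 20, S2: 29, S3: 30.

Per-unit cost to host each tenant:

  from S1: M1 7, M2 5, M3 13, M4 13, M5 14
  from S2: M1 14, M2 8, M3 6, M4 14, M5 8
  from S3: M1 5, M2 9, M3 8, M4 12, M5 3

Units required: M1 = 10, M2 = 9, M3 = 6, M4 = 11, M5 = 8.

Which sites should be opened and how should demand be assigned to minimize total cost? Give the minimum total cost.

Open {S1, S2}: M1→S1 7·10=70, M2→S1 5·9=45, M3→S2 6·6=36, M4→S2 14·11=154, M5→S2 8·8=64.
Loads: S1 carries 19/20, S2 carries 25/29. Service 369; fixed 317; total 686.
Next best feasible plan costs 718.

Minimum total cost: 686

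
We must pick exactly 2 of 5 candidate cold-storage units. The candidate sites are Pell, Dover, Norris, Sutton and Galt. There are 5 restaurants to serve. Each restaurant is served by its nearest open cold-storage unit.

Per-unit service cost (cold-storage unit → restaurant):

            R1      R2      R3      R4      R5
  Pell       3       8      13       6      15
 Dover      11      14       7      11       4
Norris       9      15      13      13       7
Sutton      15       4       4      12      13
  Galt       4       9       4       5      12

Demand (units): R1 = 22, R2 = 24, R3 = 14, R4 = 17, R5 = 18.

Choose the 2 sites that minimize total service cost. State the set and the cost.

Choose Dover and Galt; total service cost 517.

With exactly 2 open, each restaurant uses its cheapest among the chosen.
{Dover, Galt}: R1→Galt 4·22=88, R2→Galt 9·24=216, R3→Galt 4·14=56, R4→Galt 5·17=85, R5→Dover 4·18=72. Service cost 517.
{Pell, Dover}: service cost 530
{Sutton, Galt}: service cost 541
Among all 10 size-2 choices, {Dover, Galt} is lowest.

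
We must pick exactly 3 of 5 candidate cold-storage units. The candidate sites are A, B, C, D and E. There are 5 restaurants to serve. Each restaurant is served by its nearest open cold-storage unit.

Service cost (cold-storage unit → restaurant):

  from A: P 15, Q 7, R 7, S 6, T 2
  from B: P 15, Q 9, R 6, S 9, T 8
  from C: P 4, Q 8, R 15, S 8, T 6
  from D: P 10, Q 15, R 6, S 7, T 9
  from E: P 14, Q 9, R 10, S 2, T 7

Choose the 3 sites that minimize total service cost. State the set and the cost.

Choose A, C and E; total service cost 22.

With exactly 3 open, each restaurant uses its cheapest among the chosen.
{A, C, E}: P→C 4, Q→A 7, R→A 7, S→E 2, T→A 2. Service cost 22.
{A, B, C}: service cost 25
{A, C, D}: service cost 25
Among all 10 size-3 choices, {A, C, E} is lowest.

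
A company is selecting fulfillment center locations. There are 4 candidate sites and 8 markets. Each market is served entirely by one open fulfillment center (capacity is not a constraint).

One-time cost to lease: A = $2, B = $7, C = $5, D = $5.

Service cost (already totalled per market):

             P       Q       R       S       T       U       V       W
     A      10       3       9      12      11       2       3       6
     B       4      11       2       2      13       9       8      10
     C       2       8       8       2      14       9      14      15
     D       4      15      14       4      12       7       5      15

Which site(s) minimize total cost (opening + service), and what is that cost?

Open A and B; minimum total cost 42.

For any fixed open set, each market goes to its cheapest open site; total = fixed + service.
{A, B}: P→B 4, Q→A 3, R→B 2, S→B 2, T→A 11, U→A 2, V→A 3, W→A 6. Service 33; fixed 9; total 42.
{A, C}: service 37 + fixed 7 = 44
{A, B, C}: P→C 2, Q→A 3, R→B 2, S→B 2, T→A 11, U→A 2, V→A 3, W→A 6. Service 31; fixed 14; total 45.
{A, B, C, D}: P→C 2, Q→A 3, R→B 2, S→B 2, T→A 11, U→A 2, V→A 3, W→A 6. Service 31; fixed 19; total 50.
(All 15 nonempty subsets were checked; A and B is lowest.)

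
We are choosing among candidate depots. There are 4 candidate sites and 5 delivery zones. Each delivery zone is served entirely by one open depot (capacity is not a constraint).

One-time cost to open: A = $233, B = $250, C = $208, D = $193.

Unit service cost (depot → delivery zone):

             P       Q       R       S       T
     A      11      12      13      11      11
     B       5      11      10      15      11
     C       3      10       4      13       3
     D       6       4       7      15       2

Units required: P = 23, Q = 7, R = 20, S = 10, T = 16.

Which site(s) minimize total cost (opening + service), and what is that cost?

Open C only; minimum total cost 605.

For any fixed open set, each delivery zone goes to its cheapest open site; total = fixed + service.
{C}: P→C 3·23=69, Q→C 10·7=70, R→C 4·20=80, S→C 13·10=130, T→C 3·16=48. Service 397; fixed 208; total 605.
{D}: service 488 + fixed 193 = 681
{C, D}: P→C 3·23=69, Q→D 4·7=28, R→C 4·20=80, S→C 13·10=130, T→D 2·16=32. Service 339; fixed 401; total 740.
{A, B, C, D}: service 319 + fixed 884 = 1203
No other subset beats 605.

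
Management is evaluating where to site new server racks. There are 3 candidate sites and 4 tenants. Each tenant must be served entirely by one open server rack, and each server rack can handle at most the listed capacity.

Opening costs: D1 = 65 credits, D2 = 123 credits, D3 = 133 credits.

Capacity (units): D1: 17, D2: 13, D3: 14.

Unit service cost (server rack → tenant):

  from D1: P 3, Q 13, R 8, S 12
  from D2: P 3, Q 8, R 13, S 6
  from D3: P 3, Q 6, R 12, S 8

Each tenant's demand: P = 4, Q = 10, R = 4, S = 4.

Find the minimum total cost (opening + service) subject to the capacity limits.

Open {D1, D3}: P→D1 3·4=12, Q→D3 6·10=60, R→D1 8·4=32, S→D3 8·4=32.
Loads: D1 carries 8/17, D3 carries 14/14. Service 136; fixed 198; total 334.
Next best feasible plan costs 350.

Minimum total cost: 334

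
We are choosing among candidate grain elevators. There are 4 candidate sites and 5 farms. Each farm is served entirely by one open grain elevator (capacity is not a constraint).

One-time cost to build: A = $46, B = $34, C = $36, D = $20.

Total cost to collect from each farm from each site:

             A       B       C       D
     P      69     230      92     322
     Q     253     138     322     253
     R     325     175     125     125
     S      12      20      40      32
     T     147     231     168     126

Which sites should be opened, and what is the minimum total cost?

Open A, B and D; minimum total cost 570.

For any fixed open set, each farm goes to its cheapest open site; total = fixed + service.
{A, B, D}: P→A 69, Q→B 138, R→D 125, S→A 12, T→D 126. Service 470; fixed 100; total 570.
{B, C, D}: service 501 + fixed 90 = 591
{A, B, C, D}: service 470 + fixed 136 = 606
{D}: service 858 + fixed 20 = 878
No other subset beats 570.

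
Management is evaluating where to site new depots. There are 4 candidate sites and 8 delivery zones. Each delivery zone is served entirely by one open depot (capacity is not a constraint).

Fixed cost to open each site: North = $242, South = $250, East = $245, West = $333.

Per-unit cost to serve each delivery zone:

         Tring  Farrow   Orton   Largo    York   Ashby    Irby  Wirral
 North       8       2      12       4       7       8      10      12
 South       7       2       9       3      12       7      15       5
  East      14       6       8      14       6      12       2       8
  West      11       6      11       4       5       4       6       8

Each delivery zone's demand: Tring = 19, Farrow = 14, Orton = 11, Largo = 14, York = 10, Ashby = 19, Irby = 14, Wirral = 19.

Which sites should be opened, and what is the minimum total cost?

Open South and East; minimum total cost 1102.

For any fixed open set, each delivery zone goes to its cheapest open site; total = fixed + service.
{South, East}: Tring→South 7·19=133, Farrow→South 2·14=28, Orton→East 8·11=88, Largo→South 3·14=42, York→East 6·10=60, Ashby→South 7·19=133, Irby→East 2·14=28, Wirral→South 5·19=95. Service 607; fixed 495; total 1102.
{South}: service 860 + fixed 250 = 1110
{West}: Tring→West 11·19=209, Farrow→West 6·14=84, Orton→West 11·11=121, Largo→West 4·14=56, York→West 5·10=50, Ashby→West 4·19=76, Irby→West 6·14=84, Wirral→West 8·19=152. Service 832; fixed 333; total 1165.
{North, South, East, West}: service 540 + fixed 1070 = 1610
No other subset beats 1102.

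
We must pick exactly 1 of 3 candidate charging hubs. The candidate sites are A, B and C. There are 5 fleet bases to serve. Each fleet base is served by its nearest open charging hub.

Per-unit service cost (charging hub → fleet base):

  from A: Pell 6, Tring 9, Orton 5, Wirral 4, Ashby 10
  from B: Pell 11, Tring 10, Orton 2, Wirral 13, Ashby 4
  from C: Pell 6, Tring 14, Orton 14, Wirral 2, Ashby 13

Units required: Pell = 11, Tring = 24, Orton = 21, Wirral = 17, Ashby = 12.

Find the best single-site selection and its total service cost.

With exactly 1 open, each fleet base uses its cheapest among the chosen.
{A}: Pell→A 6·11=66, Tring→A 9·24=216, Orton→A 5·21=105, Wirral→A 4·17=68, Ashby→A 10·12=120. Service cost 575.
{B}: service cost 672
{C}: service cost 886
Among all 3 size-1 choices, {A} is lowest.

Choose A only; total service cost 575.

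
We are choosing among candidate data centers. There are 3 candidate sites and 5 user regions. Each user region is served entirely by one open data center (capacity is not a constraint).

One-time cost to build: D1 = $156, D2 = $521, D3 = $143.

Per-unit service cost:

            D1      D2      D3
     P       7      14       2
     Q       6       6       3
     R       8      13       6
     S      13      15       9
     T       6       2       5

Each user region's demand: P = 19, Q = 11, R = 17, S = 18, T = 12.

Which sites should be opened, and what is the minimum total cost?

For any fixed open set, each user region goes to its cheapest open site; total = fixed + service.
{D3}: P→D3 2·19=38, Q→D3 3·11=33, R→D3 6·17=102, S→D3 9·18=162, T→D3 5·12=60. Service 395; fixed 143; total 538.
{D1, D3}: P→D3 2·19=38, Q→D3 3·11=33, R→D3 6·17=102, S→D3 9·18=162, T→D3 5·12=60. Service 395; fixed 299; total 694.
{D1}: service 641 + fixed 156 = 797
{D1, D2, D3}: P→D3 2·19=38, Q→D3 3·11=33, R→D3 6·17=102, S→D3 9·18=162, T→D2 2·12=24. Service 359; fixed 820; total 1179.
(All 7 nonempty subsets were checked; D3 only is lowest.)

Open D3 only; minimum total cost 538.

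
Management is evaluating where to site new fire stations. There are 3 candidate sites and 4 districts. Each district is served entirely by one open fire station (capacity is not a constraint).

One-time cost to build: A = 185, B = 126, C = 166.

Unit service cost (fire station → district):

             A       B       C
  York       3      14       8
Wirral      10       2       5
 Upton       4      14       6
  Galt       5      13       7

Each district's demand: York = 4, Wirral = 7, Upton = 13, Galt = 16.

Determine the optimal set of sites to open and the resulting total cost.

For any fixed open set, each district goes to its cheapest open site; total = fixed + service.
{A}: York→A 3·4=12, Wirral→A 10·7=70, Upton→A 4·13=52, Galt→A 5·16=80. Service 214; fixed 185; total 399.
{C}: service 257 + fixed 166 = 423
{A, B}: service 158 + fixed 311 = 469
{A, B, C}: York→A 3·4=12, Wirral→B 2·7=14, Upton→A 4·13=52, Galt→A 5·16=80. Service 158; fixed 477; total 635.
(All 7 nonempty subsets were checked; A only is lowest.)

Open A only; minimum total cost 399.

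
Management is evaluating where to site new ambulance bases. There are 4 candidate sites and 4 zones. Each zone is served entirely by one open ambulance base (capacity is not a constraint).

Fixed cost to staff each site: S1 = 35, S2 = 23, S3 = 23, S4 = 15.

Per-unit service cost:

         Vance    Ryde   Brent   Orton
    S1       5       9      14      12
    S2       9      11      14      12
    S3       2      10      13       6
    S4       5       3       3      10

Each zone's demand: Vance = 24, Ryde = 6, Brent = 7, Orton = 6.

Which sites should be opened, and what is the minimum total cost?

Open S3 and S4; minimum total cost 161.

For any fixed open set, each zone goes to its cheapest open site; total = fixed + service.
{S3, S4}: Vance→S3 2·24=48, Ryde→S4 3·6=18, Brent→S4 3·7=21, Orton→S3 6·6=36. Service 123; fixed 38; total 161.
{S2, S3, S4}: service 123 + fixed 61 = 184
{S1, S3, S4}: Vance→S3 2·24=48, Ryde→S4 3·6=18, Brent→S4 3·7=21, Orton→S3 6·6=36. Service 123; fixed 73; total 196.
{S1, S2, S3, S4}: service 123 + fixed 96 = 219
No other subset beats 161.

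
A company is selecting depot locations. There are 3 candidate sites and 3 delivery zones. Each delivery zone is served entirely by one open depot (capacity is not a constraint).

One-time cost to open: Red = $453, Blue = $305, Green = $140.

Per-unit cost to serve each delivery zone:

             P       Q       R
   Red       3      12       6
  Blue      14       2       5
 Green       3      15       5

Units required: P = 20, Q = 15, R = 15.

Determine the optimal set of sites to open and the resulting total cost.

For any fixed open set, each delivery zone goes to its cheapest open site; total = fixed + service.
{Green}: P→Green 3·20=60, Q→Green 15·15=225, R→Green 5·15=75. Service 360; fixed 140; total 500.
{Blue, Green}: service 165 + fixed 445 = 610
{Blue}: service 385 + fixed 305 = 690
{Red, Blue, Green}: P→Red 3·20=60, Q→Blue 2·15=30, R→Blue 5·15=75. Service 165; fixed 898; total 1063.
(All 7 nonempty subsets were checked; Green only is lowest.)

Open Green only; minimum total cost 500.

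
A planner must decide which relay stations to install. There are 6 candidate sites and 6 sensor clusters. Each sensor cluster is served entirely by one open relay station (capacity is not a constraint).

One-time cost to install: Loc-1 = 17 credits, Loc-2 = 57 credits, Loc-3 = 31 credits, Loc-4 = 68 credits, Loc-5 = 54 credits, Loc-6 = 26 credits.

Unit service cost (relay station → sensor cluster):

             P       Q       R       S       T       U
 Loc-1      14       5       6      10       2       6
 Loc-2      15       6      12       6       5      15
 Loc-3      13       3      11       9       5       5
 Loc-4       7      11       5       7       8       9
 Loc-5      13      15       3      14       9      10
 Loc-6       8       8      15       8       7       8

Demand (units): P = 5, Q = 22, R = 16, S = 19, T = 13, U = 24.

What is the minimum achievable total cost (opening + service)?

Minimum total cost: 574

For any fixed open set, each sensor cluster goes to its cheapest open site; total = fixed + service.
{Loc-1, Loc-3, Loc-6}: P→Loc-6 8·5=40, Q→Loc-3 3·22=66, R→Loc-1 6·16=96, S→Loc-6 8·19=152, T→Loc-1 2·13=26, U→Loc-3 5·24=120. Service 500; fixed 74; total 574.
{Loc-1, Loc-3, Loc-4}: service 460 + fixed 116 = 576
{Loc-1, Loc-3, Loc-5, Loc-6}: service 452 + fixed 128 = 580
{Loc-1, Loc-2, Loc-3, Loc-4, Loc-5, Loc-6}: service 409 + fixed 253 = 662
No other subset beats 574.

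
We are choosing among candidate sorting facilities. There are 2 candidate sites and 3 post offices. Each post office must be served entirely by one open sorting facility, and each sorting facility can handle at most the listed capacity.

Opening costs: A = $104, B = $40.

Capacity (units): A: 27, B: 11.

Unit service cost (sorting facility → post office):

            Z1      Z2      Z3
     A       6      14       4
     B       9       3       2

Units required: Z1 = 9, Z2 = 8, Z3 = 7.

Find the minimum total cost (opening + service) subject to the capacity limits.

Minimum total cost: 250

Open {A, B}: Z1→A 6·9=54, Z2→B 3·8=24, Z3→A 4·7=28.
Loads: A carries 16/27, B carries 8/11. Service 106; fixed 144; total 250.
Next best feasible plan costs 298.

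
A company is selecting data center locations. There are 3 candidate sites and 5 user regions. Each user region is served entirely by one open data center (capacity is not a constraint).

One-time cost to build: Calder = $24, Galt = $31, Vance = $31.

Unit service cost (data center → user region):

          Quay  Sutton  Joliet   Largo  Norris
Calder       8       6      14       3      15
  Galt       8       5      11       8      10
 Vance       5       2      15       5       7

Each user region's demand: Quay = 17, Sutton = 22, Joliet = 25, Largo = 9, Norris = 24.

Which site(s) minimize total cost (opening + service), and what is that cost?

Open Galt and Vance; minimum total cost 679.

For any fixed open set, each user region goes to its cheapest open site; total = fixed + service.
{Galt, Vance}: Quay→Vance 5·17=85, Sutton→Vance 2·22=44, Joliet→Galt 11·25=275, Largo→Vance 5·9=45, Norris→Vance 7·24=168. Service 617; fixed 62; total 679.
{Calder, Galt, Vance}: service 599 + fixed 86 = 685
{Calder, Vance}: service 674 + fixed 55 = 729
{Calder}: Quay→Calder 8·17=136, Sutton→Calder 6·22=132, Joliet→Calder 14·25=350, Largo→Calder 3·9=27, Norris→Calder 15·24=360. Service 1005; fixed 24; total 1029.
(All 7 nonempty subsets were checked; Galt and Vance is lowest.)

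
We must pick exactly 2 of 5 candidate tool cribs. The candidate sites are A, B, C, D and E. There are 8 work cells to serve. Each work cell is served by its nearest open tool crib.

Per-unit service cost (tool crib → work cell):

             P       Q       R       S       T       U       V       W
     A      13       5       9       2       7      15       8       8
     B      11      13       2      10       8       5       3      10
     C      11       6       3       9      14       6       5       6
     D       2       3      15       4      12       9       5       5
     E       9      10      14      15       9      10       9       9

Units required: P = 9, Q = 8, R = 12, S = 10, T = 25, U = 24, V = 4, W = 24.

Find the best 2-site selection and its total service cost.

With exactly 2 open, each work cell uses its cheapest among the chosen.
{B, D}: P→D 2·9=18, Q→D 3·8=24, R→B 2·12=24, S→D 4·10=40, T→B 8·25=200, U→B 5·24=120, V→B 3·4=12, W→D 5·24=120. Service cost 558.
{A, C}: service cost 678
{A, B}: service cost 682
Among all 10 size-2 choices, {B, D} is lowest.

Choose B and D; total service cost 558.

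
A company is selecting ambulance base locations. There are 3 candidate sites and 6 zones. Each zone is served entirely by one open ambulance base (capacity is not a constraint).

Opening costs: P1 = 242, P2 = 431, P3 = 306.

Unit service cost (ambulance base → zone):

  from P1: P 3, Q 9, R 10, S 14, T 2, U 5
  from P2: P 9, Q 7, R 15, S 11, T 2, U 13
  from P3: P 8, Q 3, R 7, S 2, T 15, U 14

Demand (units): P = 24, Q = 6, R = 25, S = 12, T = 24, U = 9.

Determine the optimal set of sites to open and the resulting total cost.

For any fixed open set, each zone goes to its cheapest open site; total = fixed + service.
{P1}: P→P1 3·24=72, Q→P1 9·6=54, R→P1 10·25=250, S→P1 14·12=168, T→P1 2·24=48, U→P1 5·9=45. Service 637; fixed 242; total 879.
{P1, P3}: service 382 + fixed 548 = 930
{P3}: P→P3 8·24=192, Q→P3 3·6=18, R→P3 7·25=175, S→P3 2·12=24, T→P3 15·24=360, U→P3 14·9=126. Service 895; fixed 306; total 1201.
{P1, P2, P3}: service 382 + fixed 979 = 1361
(All 7 nonempty subsets were checked; P1 only is lowest.)

Open P1 only; minimum total cost 879.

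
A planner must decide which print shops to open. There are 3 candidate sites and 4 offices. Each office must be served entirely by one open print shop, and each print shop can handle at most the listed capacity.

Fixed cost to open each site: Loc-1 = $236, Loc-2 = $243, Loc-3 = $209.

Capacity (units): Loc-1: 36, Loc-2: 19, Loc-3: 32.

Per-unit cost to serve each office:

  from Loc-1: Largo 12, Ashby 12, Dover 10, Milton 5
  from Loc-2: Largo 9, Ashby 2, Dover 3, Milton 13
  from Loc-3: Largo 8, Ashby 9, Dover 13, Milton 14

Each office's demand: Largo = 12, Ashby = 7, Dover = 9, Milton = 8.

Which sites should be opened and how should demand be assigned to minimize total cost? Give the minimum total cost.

Minimum total cost: 594

Open {Loc-1}: Largo→Loc-1 12·12=144, Ashby→Loc-1 12·7=84, Dover→Loc-1 10·9=90, Milton→Loc-1 5·8=40.
Loads: Loc-1 carries 36/36. Service 358; fixed 236; total 594.
Next best feasible plan costs 701.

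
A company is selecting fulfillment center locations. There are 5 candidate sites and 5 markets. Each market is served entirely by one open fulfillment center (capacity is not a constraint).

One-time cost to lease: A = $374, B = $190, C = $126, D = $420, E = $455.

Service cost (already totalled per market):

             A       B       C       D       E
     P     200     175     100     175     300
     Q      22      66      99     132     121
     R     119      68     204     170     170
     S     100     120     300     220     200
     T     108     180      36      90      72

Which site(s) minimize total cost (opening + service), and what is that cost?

Open B and C; minimum total cost 706.

For any fixed open set, each market goes to its cheapest open site; total = fixed + service.
{B, C}: P→C 100, Q→B 66, R→B 68, S→B 120, T→C 36. Service 390; fixed 316; total 706.
{B}: service 609 + fixed 190 = 799
{C}: P→C 100, Q→C 99, R→C 204, S→C 300, T→C 36. Service 739; fixed 126; total 865.
{A, B, C, D, E}: service 326 + fixed 1565 = 1891
No other subset beats 706.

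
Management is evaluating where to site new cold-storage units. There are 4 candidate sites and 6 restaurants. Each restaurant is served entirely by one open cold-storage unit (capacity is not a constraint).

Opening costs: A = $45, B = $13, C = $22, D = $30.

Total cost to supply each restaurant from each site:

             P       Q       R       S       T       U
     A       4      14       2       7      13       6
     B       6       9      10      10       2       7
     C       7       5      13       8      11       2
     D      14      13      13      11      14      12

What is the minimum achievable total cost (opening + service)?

Minimum total cost: 57

For any fixed open set, each restaurant goes to its cheapest open site; total = fixed + service.
{B}: P→B 6, Q→B 9, R→B 10, S→B 10, T→B 2, U→B 7. Service 44; fixed 13; total 57.
{B, C}: service 33 + fixed 35 = 68
{C}: service 46 + fixed 22 = 68
{A, B, C, D}: P→A 4, Q→C 5, R→A 2, S→A 7, T→B 2, U→C 2. Service 22; fixed 110; total 132.
No other subset beats 57.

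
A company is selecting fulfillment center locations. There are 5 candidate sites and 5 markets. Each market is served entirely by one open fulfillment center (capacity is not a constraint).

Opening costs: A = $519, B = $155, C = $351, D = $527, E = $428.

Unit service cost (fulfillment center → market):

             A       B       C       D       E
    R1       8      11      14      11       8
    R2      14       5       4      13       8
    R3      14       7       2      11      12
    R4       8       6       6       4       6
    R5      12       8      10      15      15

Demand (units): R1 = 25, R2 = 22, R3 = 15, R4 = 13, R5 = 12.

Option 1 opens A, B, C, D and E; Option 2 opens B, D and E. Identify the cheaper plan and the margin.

Option 1: {A, B, C, D, E}: R1→A 8·25=200, R2→C 4·22=88, R3→C 2·15=30, R4→D 4·13=52, R5→B 8·12=96. Service 466; fixed 1980; total 2446.
Option 2: {B, D, E}: R1→E 8·25=200, R2→B 5·22=110, R3→B 7·15=105, R4→D 4·13=52, R5→B 8·12=96. Service 563; fixed 1110; total 1673.
Difference: |2446 − 1673| = 773.

Option 2 is cheaper by 773.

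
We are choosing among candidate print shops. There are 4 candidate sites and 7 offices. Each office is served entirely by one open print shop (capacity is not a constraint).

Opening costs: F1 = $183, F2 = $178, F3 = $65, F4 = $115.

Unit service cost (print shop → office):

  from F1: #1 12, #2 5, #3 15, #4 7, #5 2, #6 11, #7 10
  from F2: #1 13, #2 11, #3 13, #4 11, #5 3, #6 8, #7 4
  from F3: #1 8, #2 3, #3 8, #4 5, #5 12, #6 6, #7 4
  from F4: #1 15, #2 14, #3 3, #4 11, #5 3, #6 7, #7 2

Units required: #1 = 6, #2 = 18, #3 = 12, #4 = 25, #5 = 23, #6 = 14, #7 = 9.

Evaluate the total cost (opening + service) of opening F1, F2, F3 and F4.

Each office is assigned to its cheapest site among the open ones.
{F1, F2, F3, F4}: #1→F3 8·6=48, #2→F3 3·18=54, #3→F4 3·12=36, #4→F3 5·25=125, #5→F1 2·23=46, #6→F3 6·14=84, #7→F4 2·9=18. Service 411; fixed 541; total 952.

Total cost: 952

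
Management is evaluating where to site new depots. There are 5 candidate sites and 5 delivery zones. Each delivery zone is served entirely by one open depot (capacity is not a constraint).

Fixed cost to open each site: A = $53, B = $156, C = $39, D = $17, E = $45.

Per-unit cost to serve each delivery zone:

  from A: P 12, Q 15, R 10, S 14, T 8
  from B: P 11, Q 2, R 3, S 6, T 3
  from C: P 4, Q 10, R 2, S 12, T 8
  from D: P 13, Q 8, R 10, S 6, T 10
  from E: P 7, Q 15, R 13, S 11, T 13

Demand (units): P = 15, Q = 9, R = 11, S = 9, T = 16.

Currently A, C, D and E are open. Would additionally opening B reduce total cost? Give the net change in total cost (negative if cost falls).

No — net change +22 (cost rises by 22).

Current service cost with {A, C, D, E}: 336.
Adding B: each delivery zone re-picks its cheapest; new service cost 202, saving 134.
Extra fixed cost: 156. Net change = 156 − 134 = 22.
(Totals: 490 → 512.)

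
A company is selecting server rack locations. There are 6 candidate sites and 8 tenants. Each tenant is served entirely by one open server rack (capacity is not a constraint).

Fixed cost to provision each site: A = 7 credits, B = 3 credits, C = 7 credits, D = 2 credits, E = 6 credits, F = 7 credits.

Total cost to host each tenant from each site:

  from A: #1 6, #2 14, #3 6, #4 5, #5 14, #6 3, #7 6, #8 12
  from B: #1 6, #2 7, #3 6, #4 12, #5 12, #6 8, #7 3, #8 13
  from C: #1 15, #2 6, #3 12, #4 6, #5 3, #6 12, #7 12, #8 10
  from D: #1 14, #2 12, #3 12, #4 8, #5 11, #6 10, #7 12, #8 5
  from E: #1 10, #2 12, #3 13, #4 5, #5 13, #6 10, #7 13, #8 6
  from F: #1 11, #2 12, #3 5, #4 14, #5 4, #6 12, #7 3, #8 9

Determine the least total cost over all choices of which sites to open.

For any fixed open set, each tenant goes to its cheapest open site; total = fixed + service.
{B, C, D}: #1→B 6, #2→C 6, #3→B 6, #4→C 6, #5→C 3, #6→B 8, #7→B 3, #8→D 5. Service 43; fixed 12; total 55.
{A, B, C, D}: service 37 + fixed 19 = 56
{A, C, D}: service 40 + fixed 16 = 56
{A, B, C, D, E, F}: #1→A 6, #2→C 6, #3→F 5, #4→A 5, #5→C 3, #6→A 3, #7→B 3, #8→D 5. Service 36; fixed 32; total 68.
No other subset beats 55.

Minimum total cost: 55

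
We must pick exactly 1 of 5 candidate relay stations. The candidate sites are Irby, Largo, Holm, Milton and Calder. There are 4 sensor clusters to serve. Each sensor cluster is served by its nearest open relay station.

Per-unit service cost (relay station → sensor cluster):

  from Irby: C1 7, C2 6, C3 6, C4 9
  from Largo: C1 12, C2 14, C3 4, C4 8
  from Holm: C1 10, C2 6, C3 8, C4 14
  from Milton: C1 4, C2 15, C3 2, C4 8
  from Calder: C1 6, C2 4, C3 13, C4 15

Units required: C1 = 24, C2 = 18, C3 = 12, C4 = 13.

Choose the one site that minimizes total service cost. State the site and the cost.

Choose Irby only; total service cost 465.

With exactly 1 open, each sensor cluster uses its cheapest among the chosen.
{Irby}: C1→Irby 7·24=168, C2→Irby 6·18=108, C3→Irby 6·12=72, C4→Irby 9·13=117. Service cost 465.
{Milton}: service cost 494
{Calder}: service cost 567
Among all 5 size-1 choices, {Irby} is lowest.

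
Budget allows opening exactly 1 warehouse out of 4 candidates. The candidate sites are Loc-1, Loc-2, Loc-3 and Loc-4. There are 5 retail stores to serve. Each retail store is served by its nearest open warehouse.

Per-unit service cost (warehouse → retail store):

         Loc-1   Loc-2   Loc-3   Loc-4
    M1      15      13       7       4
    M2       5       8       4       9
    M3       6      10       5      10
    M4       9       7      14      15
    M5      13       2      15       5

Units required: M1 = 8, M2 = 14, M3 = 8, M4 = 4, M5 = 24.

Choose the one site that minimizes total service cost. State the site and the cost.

With exactly 1 open, each retail store uses its cheapest among the chosen.
{Loc-2}: M1→Loc-2 13·8=104, M2→Loc-2 8·14=112, M3→Loc-2 10·8=80, M4→Loc-2 7·4=28, M5→Loc-2 2·24=48. Service cost 372.
{Loc-4}: service cost 418
{Loc-3}: service cost 568
Among all 4 size-1 choices, {Loc-2} is lowest.

Choose Loc-2 only; total service cost 372.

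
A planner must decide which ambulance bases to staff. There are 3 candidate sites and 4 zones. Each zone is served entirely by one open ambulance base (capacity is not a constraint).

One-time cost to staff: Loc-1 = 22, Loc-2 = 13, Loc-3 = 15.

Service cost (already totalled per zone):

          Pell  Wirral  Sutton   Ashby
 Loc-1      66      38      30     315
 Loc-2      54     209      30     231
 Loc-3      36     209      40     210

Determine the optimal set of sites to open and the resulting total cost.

For any fixed open set, each zone goes to its cheapest open site; total = fixed + service.
{Loc-1, Loc-3}: Pell→Loc-3 36, Wirral→Loc-1 38, Sutton→Loc-1 30, Ashby→Loc-3 210. Service 314; fixed 37; total 351.
{Loc-1, Loc-2, Loc-3}: service 314 + fixed 50 = 364
{Loc-1, Loc-2}: Pell→Loc-2 54, Wirral→Loc-1 38, Sutton→Loc-1 30, Ashby→Loc-2 231. Service 353; fixed 35; total 388.
{Loc-2}: Pell→Loc-2 54, Wirral→Loc-2 209, Sutton→Loc-2 30, Ashby→Loc-2 231. Service 524; fixed 13; total 537.
(All 7 nonempty subsets were checked; Loc-1 and Loc-3 is lowest.)

Open Loc-1 and Loc-3; minimum total cost 351.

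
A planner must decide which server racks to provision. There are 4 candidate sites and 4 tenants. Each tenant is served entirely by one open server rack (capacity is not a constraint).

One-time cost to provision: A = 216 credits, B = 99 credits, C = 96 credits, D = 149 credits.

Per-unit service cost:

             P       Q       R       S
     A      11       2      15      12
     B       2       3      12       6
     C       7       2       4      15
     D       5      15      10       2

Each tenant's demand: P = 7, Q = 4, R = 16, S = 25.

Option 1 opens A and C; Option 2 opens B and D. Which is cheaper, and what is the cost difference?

Option 2 is cheaper by 249.

Option 1: {A, C}: P→C 7·7=49, Q→A 2·4=8, R→C 4·16=64, S→A 12·25=300. Service 421; fixed 312; total 733.
Option 2: {B, D}: P→B 2·7=14, Q→B 3·4=12, R→D 10·16=160, S→D 2·25=50. Service 236; fixed 248; total 484.
Difference: |733 − 484| = 249.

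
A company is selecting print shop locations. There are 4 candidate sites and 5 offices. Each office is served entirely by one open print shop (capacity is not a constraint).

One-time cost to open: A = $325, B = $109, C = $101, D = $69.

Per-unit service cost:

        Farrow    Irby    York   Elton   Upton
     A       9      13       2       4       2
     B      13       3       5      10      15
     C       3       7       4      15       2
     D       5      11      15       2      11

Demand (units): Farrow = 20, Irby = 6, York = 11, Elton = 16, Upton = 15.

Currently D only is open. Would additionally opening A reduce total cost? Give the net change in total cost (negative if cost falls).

No — net change +47 (cost rises by 47).

Current service cost with {D}: 528.
Adding A: each office re-picks its cheapest; new service cost 250, saving 278.
Extra fixed cost: 325. Net change = 325 − 278 = 47.
(Totals: 597 → 644.)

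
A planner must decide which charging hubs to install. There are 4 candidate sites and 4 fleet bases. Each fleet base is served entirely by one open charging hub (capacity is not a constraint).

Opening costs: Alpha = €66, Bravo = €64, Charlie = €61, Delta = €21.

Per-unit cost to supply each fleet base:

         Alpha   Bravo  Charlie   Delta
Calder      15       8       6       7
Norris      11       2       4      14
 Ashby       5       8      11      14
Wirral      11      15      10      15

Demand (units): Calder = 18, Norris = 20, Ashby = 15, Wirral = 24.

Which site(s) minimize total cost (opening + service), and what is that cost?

Open Alpha and Charlie; minimum total cost 630.

For any fixed open set, each fleet base goes to its cheapest open site; total = fixed + service.
{Alpha, Charlie}: Calder→Charlie 6·18=108, Norris→Charlie 4·20=80, Ashby→Alpha 5·15=75, Wirral→Charlie 10·24=240. Service 503; fixed 127; total 630.
{Bravo, Charlie}: service 508 + fixed 125 = 633
{Alpha, Charlie, Delta}: Calder→Charlie 6·18=108, Norris→Charlie 4·20=80, Ashby→Alpha 5·15=75, Wirral→Charlie 10·24=240. Service 503; fixed 148; total 651.
{Alpha, Bravo, Charlie, Delta}: service 463 + fixed 212 = 675
No other subset beats 630.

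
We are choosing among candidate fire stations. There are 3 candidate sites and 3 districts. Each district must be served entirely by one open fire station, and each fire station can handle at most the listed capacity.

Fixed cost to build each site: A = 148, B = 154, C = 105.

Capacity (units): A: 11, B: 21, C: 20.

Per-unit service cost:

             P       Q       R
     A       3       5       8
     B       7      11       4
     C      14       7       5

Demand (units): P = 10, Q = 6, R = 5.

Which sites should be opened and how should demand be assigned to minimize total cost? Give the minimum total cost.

Open {B}: P→B 7·10=70, Q→B 11·6=66, R→B 4·5=20.
Loads: B carries 21/21. Service 156; fixed 154; total 310.
Next best feasible plan costs 350.

Minimum total cost: 310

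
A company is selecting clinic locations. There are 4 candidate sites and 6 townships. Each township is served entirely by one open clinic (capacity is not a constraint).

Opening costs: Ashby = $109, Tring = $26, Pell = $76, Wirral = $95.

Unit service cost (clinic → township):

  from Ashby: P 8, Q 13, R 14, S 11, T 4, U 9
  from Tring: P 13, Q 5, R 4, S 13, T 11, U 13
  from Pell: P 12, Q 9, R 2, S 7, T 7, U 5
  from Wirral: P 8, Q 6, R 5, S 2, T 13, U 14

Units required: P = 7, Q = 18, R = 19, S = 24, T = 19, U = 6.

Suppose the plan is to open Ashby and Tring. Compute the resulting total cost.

Total cost: 751

Each township is assigned to its cheapest site among the open ones.
{Ashby, Tring}: P→Ashby 8·7=56, Q→Tring 5·18=90, R→Tring 4·19=76, S→Ashby 11·24=264, T→Ashby 4·19=76, U→Ashby 9·6=54. Service 616; fixed 135; total 751.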